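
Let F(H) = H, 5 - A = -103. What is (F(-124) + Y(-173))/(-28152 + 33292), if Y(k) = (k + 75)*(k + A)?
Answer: 3123/2570 ≈ 1.2152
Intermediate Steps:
A = 108 (A = 5 - 1*(-103) = 5 + 103 = 108)
Y(k) = (75 + k)*(108 + k) (Y(k) = (k + 75)*(k + 108) = (75 + k)*(108 + k))
(F(-124) + Y(-173))/(-28152 + 33292) = (-124 + (8100 + (-173)² + 183*(-173)))/(-28152 + 33292) = (-124 + (8100 + 29929 - 31659))/5140 = (-124 + 6370)*(1/5140) = 6246*(1/5140) = 3123/2570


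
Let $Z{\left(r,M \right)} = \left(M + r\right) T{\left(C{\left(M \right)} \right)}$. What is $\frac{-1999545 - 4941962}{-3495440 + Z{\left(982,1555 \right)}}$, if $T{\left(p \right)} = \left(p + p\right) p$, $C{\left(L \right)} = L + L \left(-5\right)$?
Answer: $- \frac{6941507}{196301446160} \approx -3.5361 \cdot 10^{-5}$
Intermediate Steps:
$C{\left(L \right)} = - 4 L$ ($C{\left(L \right)} = L - 5 L = - 4 L$)
$T{\left(p \right)} = 2 p^{2}$ ($T{\left(p \right)} = 2 p p = 2 p^{2}$)
$Z{\left(r,M \right)} = 32 M^{2} \left(M + r\right)$ ($Z{\left(r,M \right)} = \left(M + r\right) 2 \left(- 4 M\right)^{2} = \left(M + r\right) 2 \cdot 16 M^{2} = \left(M + r\right) 32 M^{2} = 32 M^{2} \left(M + r\right)$)
$\frac{-1999545 - 4941962}{-3495440 + Z{\left(982,1555 \right)}} = \frac{-1999545 - 4941962}{-3495440 + 32 \cdot 1555^{2} \left(1555 + 982\right)} = - \frac{6941507}{-3495440 + 32 \cdot 2418025 \cdot 2537} = - \frac{6941507}{-3495440 + 196304941600} = - \frac{6941507}{196301446160}$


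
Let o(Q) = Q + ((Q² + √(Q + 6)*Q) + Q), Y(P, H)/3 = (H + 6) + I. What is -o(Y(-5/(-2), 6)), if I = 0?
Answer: -1368 - 36*√42 ≈ -1601.3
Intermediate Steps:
Y(P, H) = 18 + 3*H (Y(P, H) = 3*((H + 6) + 0) = 3*((6 + H) + 0) = 3*(6 + H) = 18 + 3*H)
o(Q) = Q² + 2*Q + Q*√(6 + Q) (o(Q) = Q + ((Q² + √(6 + Q)*Q) + Q) = Q + ((Q² + Q*√(6 + Q)) + Q) = Q + (Q + Q² + Q*√(6 + Q)) = Q² + 2*Q + Q*√(6 + Q))
-o(Y(-5/(-2), 6)) = -(18 + 3*6)*(2 + (18 + 3*6) + √(6 + (18 + 3*6))) = -(18 + 18)*(2 + (18 + 18) + √(6 + (18 + 18))) = -36*(2 + 36 + √(6 + 36)) = -36*(2 + 36 + √42) = -36*(38 + √42) = -(1368 + 36*√42) = -1368 - 36*√42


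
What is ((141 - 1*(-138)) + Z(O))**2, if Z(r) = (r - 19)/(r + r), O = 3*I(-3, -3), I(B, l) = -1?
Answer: 719104/9 ≈ 79901.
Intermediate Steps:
O = -3 (O = 3*(-1) = -3)
Z(r) = (-19 + r)/(2*r) (Z(r) = (-19 + r)/((2*r)) = (-19 + r)*(1/(2*r)) = (-19 + r)/(2*r))
((141 - 1*(-138)) + Z(O))**2 = ((141 - 1*(-138)) + (1/2)*(-19 - 3)/(-3))**2 = ((141 + 138) + (1/2)*(-1/3)*(-22))**2 = (279 + 11/3)**2 = (848/3)**2 = 719104/9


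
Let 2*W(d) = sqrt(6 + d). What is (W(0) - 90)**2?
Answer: (180 - sqrt(6))**2/4 ≈ 7881.0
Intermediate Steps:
W(d) = sqrt(6 + d)/2
(W(0) - 90)**2 = (sqrt(6 + 0)/2 - 90)**2 = (sqrt(6)/2 - 90)**2 = (-90 + sqrt(6)/2)**2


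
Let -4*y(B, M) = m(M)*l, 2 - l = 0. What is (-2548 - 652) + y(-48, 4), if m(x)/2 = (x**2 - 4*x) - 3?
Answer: -3197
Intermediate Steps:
l = 2 (l = 2 - 1*0 = 2 + 0 = 2)
m(x) = -6 - 8*x + 2*x**2 (m(x) = 2*((x**2 - 4*x) - 3) = 2*(-3 + x**2 - 4*x) = -6 - 8*x + 2*x**2)
y(B, M) = 3 - M**2 + 4*M (y(B, M) = -(-6 - 8*M + 2*M**2)*2/4 = -(-12 - 16*M + 4*M**2)/4 = 3 - M**2 + 4*M)
(-2548 - 652) + y(-48, 4) = (-2548 - 652) + (3 - 1*4**2 + 4*4) = -3200 + (3 - 1*16 + 16) = -3200 + (3 - 16 + 16) = -3200 + 3 = -3197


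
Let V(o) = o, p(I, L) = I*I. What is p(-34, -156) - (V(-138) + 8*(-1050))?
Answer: 9694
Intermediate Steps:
p(I, L) = I**2
p(-34, -156) - (V(-138) + 8*(-1050)) = (-34)**2 - (-138 + 8*(-1050)) = 1156 - (-138 - 8400) = 1156 - 1*(-8538) = 1156 + 8538 = 9694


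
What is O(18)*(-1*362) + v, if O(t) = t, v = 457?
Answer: -6059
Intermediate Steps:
O(18)*(-1*362) + v = 18*(-1*362) + 457 = 18*(-362) + 457 = -6516 + 457 = -6059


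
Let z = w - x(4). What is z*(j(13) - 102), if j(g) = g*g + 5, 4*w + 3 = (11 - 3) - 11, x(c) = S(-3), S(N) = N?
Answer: 108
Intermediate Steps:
x(c) = -3
w = -3/2 (w = -¾ + ((11 - 3) - 11)/4 = -¾ + (8 - 11)/4 = -¾ + (¼)*(-3) = -¾ - ¾ = -3/2 ≈ -1.5000)
j(g) = 5 + g² (j(g) = g² + 5 = 5 + g²)
z = 3/2 (z = -3/2 - 1*(-3) = -3/2 + 3 = 3/2 ≈ 1.5000)
z*(j(13) - 102) = 3*((5 + 13²) - 102)/2 = 3*((5 + 169) - 102)/2 = 3*(174 - 102)/2 = (3/2)*72 = 108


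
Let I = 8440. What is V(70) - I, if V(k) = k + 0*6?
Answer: -8370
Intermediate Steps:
V(k) = k (V(k) = k + 0 = k)
V(70) - I = 70 - 1*8440 = 70 - 8440 = -8370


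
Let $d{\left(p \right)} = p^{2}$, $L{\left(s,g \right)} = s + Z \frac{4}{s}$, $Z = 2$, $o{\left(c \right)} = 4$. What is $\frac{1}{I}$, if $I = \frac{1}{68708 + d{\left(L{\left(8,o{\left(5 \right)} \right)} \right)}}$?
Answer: $68789$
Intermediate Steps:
$L{\left(s,g \right)} = s + \frac{8}{s}$ ($L{\left(s,g \right)} = s + 2 \frac{4}{s} = s + \frac{8}{s}$)
$I = \frac{1}{68789}$ ($I = \frac{1}{68708 + \left(8 + \frac{8}{8}\right)^{2}} = \frac{1}{68708 + \left(8 + 8 \cdot \frac{1}{8}\right)^{2}} = \frac{1}{68708 + \left(8 + 1\right)^{2}} = \frac{1}{68708 + 9^{2}} = \frac{1}{68708 + 81} = \frac{1}{68789} \approx 1.4537 \cdot 10^{-5}$)
$\frac{1}{I} = \frac{1}{\frac{1}{68789}} = 68789$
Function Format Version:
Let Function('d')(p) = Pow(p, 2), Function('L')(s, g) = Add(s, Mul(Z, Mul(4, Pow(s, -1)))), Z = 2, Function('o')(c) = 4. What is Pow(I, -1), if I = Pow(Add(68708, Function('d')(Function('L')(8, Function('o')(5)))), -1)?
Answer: 68789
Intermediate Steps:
Function('L')(s, g) = Add(s, Mul(8, Pow(s, -1))) (Function('L')(s, g) = Add(s, Mul(2, Mul(4, Pow(s, -1)))) = Add(s, Mul(8, Pow(s, -1))))
I = Rational(1, 68789) (I = Pow(Add(68708, Pow(Add(8, Mul(8, Pow(8, -1))), 2)), -1) = Pow(Add(68708, Pow(Add(8, Mul(8, Rational(1, 8))), 2)), -1) = Pow(Add(68708, Pow(Add(8, 1), 2)), -1) = Pow(Add(68708, Pow(9, 2)), -1) = Pow(Add(68708, 81), -1) = Pow(68789, -1) = Rational(1, 68789) ≈ 1.4537e-5)
Pow(I, -1) = Pow(Rational(1, 68789), -1) = 68789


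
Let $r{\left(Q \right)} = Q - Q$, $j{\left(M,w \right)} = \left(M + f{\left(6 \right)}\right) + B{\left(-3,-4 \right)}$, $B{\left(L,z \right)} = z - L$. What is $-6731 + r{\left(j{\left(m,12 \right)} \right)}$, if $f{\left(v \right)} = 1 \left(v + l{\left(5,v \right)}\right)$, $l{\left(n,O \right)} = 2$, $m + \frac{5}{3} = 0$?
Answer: $-6731$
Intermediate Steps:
$m = - \frac{5}{3}$ ($m = - \frac{5}{3} + 0 = - \frac{5}{3} \approx -1.6667$)
$f{\left(v \right)} = 2 + v$ ($f{\left(v \right)} = 1 \left(v + 2\right) = 1 \left(2 + v\right) = 2 + v$)
$j{\left(M,w \right)} = 7 + M$ ($j{\left(M,w \right)} = \left(M + \left(2 + 6\right)\right) - 1 = \left(M + 8\right) + \left(-4 + 3\right) = \left(8 + M\right) - 1 = 7 + M$)
$r{\left(Q \right)} = 0$
$-6731 + r{\left(j{\left(m,12 \right)} \right)} = -6731 + 0 = -6731$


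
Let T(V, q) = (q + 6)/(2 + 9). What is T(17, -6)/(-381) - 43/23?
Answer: -43/23 ≈ -1.8696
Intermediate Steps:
T(V, q) = 6/11 + q/11 (T(V, q) = (6 + q)/11 = (6 + q)*(1/11) = 6/11 + q/11)
T(17, -6)/(-381) - 43/23 = (6/11 + (1/11)*(-6))/(-381) - 43/23 = (6/11 - 6/11)*(-1/381) - 43*1/23 = 0*(-1/381) - 43/23 = 0 - 43/23 = -43/23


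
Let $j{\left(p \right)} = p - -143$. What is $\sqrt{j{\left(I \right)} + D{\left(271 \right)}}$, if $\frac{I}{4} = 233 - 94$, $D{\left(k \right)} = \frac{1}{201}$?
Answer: $\frac{10 \sqrt{282405}}{201} \approx 26.439$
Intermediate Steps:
$D{\left(k \right)} = \frac{1}{201}$
$I = 556$ ($I = 4 \left(233 - 94\right) = 4 \cdot 139 = 556$)
$j{\left(p \right)} = 143 + p$ ($j{\left(p \right)} = p + 143 = 143 + p$)
$\sqrt{j{\left(I \right)} + D{\left(271 \right)}} = \sqrt{\left(143 + 556\right) + \frac{1}{201}} = \sqrt{699 + \frac{1}{201}} = \sqrt{\frac{140500}{201}} = \frac{10 \sqrt{282405}}{201}$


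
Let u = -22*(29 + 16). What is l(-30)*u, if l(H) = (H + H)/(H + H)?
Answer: -990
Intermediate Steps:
l(H) = 1 (l(H) = (2*H)/((2*H)) = (2*H)*(1/(2*H)) = 1)
u = -990 (u = -22*45 = -990)
l(-30)*u = 1*(-990) = -990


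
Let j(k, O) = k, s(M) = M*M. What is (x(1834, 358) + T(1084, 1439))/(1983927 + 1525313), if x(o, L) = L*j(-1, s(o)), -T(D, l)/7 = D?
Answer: -3973/1754620 ≈ -0.0022643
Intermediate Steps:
s(M) = M²
T(D, l) = -7*D
x(o, L) = -L (x(o, L) = L*(-1) = -L)
(x(1834, 358) + T(1084, 1439))/(1983927 + 1525313) = (-1*358 - 7*1084)/(1983927 + 1525313) = (-358 - 7588)/3509240 = -7946*1/3509240 = -3973/1754620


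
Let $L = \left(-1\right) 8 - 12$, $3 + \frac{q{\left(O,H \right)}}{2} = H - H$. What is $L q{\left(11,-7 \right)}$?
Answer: $120$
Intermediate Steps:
$q{\left(O,H \right)} = -6$ ($q{\left(O,H \right)} = -6 + 2 \left(H - H\right) = -6 + 2 \cdot 0 = -6 + 0 = -6$)
$L = -20$ ($L = -8 - 12 = -20$)
$L q{\left(11,-7 \right)} = \left(-20\right) \left(-6\right) = 120$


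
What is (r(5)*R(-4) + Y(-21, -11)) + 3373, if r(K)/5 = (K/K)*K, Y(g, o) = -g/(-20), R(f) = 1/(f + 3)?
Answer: 66939/20 ≈ 3346.9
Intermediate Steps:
R(f) = 1/(3 + f)
Y(g, o) = g/20 (Y(g, o) = -g*(-1/20) = g/20)
r(K) = 5*K (r(K) = 5*((K/K)*K) = 5*(1*K) = 5*K)
(r(5)*R(-4) + Y(-21, -11)) + 3373 = ((5*5)/(3 - 4) + (1/20)*(-21)) + 3373 = (25/(-1) - 21/20) + 3373 = (25*(-1) - 21/20) + 3373 = (-25 - 21/20) + 3373 = -521/20 + 3373 = 66939/20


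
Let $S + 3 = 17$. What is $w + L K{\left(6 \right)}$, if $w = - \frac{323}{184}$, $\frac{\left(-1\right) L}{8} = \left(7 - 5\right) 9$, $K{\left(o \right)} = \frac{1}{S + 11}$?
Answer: $- \frac{34571}{4600} \approx -7.5154$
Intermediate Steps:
$S = 14$ ($S = -3 + 17 = 14$)
$K{\left(o \right)} = \frac{1}{25}$ ($K{\left(o \right)} = \frac{1}{14 + 11} = \frac{1}{25}$)
$L = -144$ ($L = - 8 \left(7 - 5\right) 9 = - 8 \cdot 2 \cdot 9 = \left(-8\right) 18 = -144$)
$w = - \frac{323}{184}$ ($w = \left(-323\right) \frac{1}{184} = - \frac{323}{184} \approx -1.7554$)
$w + L K{\left(6 \right)} = - \frac{323}{184} - \frac{144}{25} = - \frac{34571}{4600}$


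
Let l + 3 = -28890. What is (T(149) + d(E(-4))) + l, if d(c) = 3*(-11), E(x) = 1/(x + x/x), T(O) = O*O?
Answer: -6725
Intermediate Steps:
l = -28893 (l = -3 - 28890 = -28893)
T(O) = O**2
E(x) = 1/(1 + x) (E(x) = 1/(x + 1) = 1/(1 + x))
d(c) = -33
(T(149) + d(E(-4))) + l = (149**2 - 33) - 28893 = (22201 - 33) - 28893 = 22168 - 28893 = -6725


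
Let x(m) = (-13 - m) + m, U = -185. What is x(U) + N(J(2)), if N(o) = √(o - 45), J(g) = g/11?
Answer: -13 + I*√5423/11 ≈ -13.0 + 6.6946*I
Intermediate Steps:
J(g) = g/11 (J(g) = g*(1/11) = g/11)
N(o) = √(-45 + o)
x(m) = -13
x(U) + N(J(2)) = -13 + √(-45 + (1/11)*2) = -13 + √(-45 + 2/11) = -13 + √(-493/11) = -13 + I*√5423/11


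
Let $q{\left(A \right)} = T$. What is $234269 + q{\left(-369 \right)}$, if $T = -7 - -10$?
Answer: $234272$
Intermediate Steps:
$T = 3$ ($T = -7 + 10 = 3$)
$q{\left(A \right)} = 3$
$234269 + q{\left(-369 \right)} = 234269 + 3 = 234272$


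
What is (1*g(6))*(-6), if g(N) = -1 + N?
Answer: -30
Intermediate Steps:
(1*g(6))*(-6) = (1*(-1 + 6))*(-6) = (1*5)*(-6) = 5*(-6) = -30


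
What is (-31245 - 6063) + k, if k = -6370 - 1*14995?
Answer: -58673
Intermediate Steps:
k = -21365 (k = -6370 - 14995 = -21365)
(-31245 - 6063) + k = (-31245 - 6063) - 21365 = -37308 - 21365 = -58673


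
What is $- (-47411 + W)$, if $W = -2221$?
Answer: $49632$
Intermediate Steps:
$- (-47411 + W) = - (-47411 - 2221) = \left(-1\right) \left(-49632\right) = 49632$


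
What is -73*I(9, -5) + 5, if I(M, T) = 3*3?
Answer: -652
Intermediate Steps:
I(M, T) = 9
-73*I(9, -5) + 5 = -73*9 + 5 = -657 + 5 = -652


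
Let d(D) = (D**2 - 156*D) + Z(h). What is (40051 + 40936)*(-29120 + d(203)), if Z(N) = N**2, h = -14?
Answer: -1569771021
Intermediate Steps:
d(D) = 196 + D**2 - 156*D (d(D) = (D**2 - 156*D) + (-14)**2 = (D**2 - 156*D) + 196 = 196 + D**2 - 156*D)
(40051 + 40936)*(-29120 + d(203)) = (40051 + 40936)*(-29120 + (196 + 203**2 - 156*203)) = 80987*(-29120 + (196 + 41209 - 31668)) = 80987*(-29120 + 9737) = 80987*(-19383) = -1569771021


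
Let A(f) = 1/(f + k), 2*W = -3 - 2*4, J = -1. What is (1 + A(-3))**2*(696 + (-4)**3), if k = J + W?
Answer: 182648/361 ≈ 505.95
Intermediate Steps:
W = -11/2 (W = (-3 - 2*4)/2 = (-3 - 8)/2 = (1/2)*(-11) = -11/2 ≈ -5.5000)
k = -13/2 (k = -1 - 11/2 = -13/2 ≈ -6.5000)
A(f) = 1/(-13/2 + f) (A(f) = 1/(f - 13/2) = 1/(-13/2 + f))
(1 + A(-3))**2*(696 + (-4)**3) = (1 + 2/(-13 + 2*(-3)))**2*(696 + (-4)**3) = (1 + 2/(-13 - 6))**2*(696 - 64) = (1 + 2/(-19))**2*632 = (1 + 2*(-1/19))**2*632 = (1 - 2/19)**2*632 = (17/19)**2*632 = (289/361)*632 = 182648/361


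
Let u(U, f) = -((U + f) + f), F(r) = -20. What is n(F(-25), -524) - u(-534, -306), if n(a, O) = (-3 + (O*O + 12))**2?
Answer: 75396921079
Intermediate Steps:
u(U, f) = -U - 2*f (u(U, f) = -(U + 2*f) = -U - 2*f)
n(a, O) = (9 + O**2)**2 (n(a, O) = (-3 + (O**2 + 12))**2 = (-3 + (12 + O**2))**2 = (9 + O**2)**2)
n(F(-25), -524) - u(-534, -306) = (9 + (-524)**2)**2 - (-1*(-534) - 2*(-306)) = (9 + 274576)**2 - (534 + 612) = 274585**2 - 1*1146 = 75396922225 - 1146 = 75396921079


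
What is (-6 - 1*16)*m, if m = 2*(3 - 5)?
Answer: 88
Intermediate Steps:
m = -4 (m = 2*(-2) = -4)
(-6 - 1*16)*m = (-6 - 1*16)*(-4) = (-6 - 16)*(-4) = -22*(-4) = 88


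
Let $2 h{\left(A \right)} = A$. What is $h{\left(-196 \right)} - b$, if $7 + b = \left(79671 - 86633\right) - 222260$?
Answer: $229131$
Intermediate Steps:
$h{\left(A \right)} = \frac{A}{2}$
$b = -229229$ ($b = -7 + \left(\left(79671 - 86633\right) - 222260\right) = -7 - 229222 = -229229$)
$h{\left(-196 \right)} - b = \frac{1}{2} \left(-196\right) - -229229 = -98 + 229229 = 229131$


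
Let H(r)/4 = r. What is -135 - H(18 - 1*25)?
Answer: -107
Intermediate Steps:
H(r) = 4*r
-135 - H(18 - 1*25) = -135 - 4*(18 - 1*25) = -135 - 4*(18 - 25) = -135 - 4*(-7) = -135 - 1*(-28) = -135 + 28 = -107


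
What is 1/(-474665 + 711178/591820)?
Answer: -295910/140457764561 ≈ -2.1068e-6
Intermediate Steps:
1/(-474665 + 711178/591820) = 1/(-474665 + 711178*(1/591820)) = 1/(-474665 + 355589/295910) = 1/(-140457764561/295910) = -295910/140457764561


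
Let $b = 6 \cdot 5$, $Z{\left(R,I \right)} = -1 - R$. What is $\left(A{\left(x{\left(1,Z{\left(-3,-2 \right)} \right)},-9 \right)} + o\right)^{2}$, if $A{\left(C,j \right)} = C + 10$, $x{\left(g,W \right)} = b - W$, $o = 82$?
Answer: $14400$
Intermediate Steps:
$b = 30$
$x{\left(g,W \right)} = 30 - W$
$A{\left(C,j \right)} = 10 + C$
$\left(A{\left(x{\left(1,Z{\left(-3,-2 \right)} \right)},-9 \right)} + o\right)^{2} = \left(\left(10 + \left(30 - \left(-1 - -3\right)\right)\right) + 82\right)^{2} = \left(\left(10 + \left(30 - \left(-1 + 3\right)\right)\right) + 82\right)^{2} = \left(\left(10 + \left(30 - 2\right)\right) + 82\right)^{2} = \left(\left(10 + 28\right) + 82\right)^{2} = \left(38 + 82\right)^{2} = 120^{2} = 14400$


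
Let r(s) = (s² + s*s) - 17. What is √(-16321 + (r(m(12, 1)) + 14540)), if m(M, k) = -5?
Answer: 2*I*√437 ≈ 41.809*I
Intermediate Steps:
r(s) = -17 + 2*s² (r(s) = (s² + s²) - 17 = 2*s² - 17 = -17 + 2*s²)
√(-16321 + (r(m(12, 1)) + 14540)) = √(-16321 + ((-17 + 2*(-5)²) + 14540)) = √(-16321 + ((-17 + 2*25) + 14540)) = √(-16321 + ((-17 + 50) + 14540)) = √(-16321 + (33 + 14540)) = √(-16321 + 14573) = √(-1748) = 2*I*√437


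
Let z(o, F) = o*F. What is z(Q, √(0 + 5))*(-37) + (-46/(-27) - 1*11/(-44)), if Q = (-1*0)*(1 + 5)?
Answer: 211/108 ≈ 1.9537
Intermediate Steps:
Q = 0 (Q = 0*6 = 0)
z(o, F) = F*o
z(Q, √(0 + 5))*(-37) + (-46/(-27) - 1*11/(-44)) = (√(0 + 5)*0)*(-37) + (-46/(-27) - 1*11/(-44)) = (√5*0)*(-37) + (-46*(-1/27) - 11*(-1/44)) = 0*(-37) + (46/27 + ¼) = 0 + 211/108 = 211/108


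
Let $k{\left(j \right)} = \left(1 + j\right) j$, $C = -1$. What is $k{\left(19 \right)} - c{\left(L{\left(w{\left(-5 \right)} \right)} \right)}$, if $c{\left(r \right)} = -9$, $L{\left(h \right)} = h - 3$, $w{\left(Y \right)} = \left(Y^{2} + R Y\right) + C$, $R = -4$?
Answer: $389$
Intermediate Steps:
$w{\left(Y \right)} = -1 + Y^{2} - 4 Y$ ($w{\left(Y \right)} = \left(Y^{2} - 4 Y\right) - 1 = -1 + Y^{2} - 4 Y$)
$L{\left(h \right)} = -3 + h$
$k{\left(j \right)} = j \left(1 + j\right)$
$k{\left(19 \right)} - c{\left(L{\left(w{\left(-5 \right)} \right)} \right)} = 19 \left(1 + 19\right) - -9 = 19 \cdot 20 + 9 = 380 + 9 = 389$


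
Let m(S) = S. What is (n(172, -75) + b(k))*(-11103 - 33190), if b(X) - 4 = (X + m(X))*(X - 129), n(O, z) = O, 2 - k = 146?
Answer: -3490288400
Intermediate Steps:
k = -144 (k = 2 - 1*146 = 2 - 146 = -144)
b(X) = 4 + 2*X*(-129 + X) (b(X) = 4 + (X + X)*(X - 129) = 4 + (2*X)*(-129 + X) = 4 + 2*X*(-129 + X))
(n(172, -75) + b(k))*(-11103 - 33190) = (172 + (4 - 258*(-144) + 2*(-144)²))*(-11103 - 33190) = (172 + (4 + 37152 + 2*20736))*(-44293) = (172 + (4 + 37152 + 41472))*(-44293) = (172 + 78628)*(-44293) = 78800*(-44293) = -3490288400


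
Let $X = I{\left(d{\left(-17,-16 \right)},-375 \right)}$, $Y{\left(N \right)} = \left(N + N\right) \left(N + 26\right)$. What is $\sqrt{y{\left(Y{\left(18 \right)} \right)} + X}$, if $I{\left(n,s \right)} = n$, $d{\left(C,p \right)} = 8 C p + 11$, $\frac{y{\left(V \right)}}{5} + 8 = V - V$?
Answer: $\sqrt{2147} \approx 46.336$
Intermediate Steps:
$Y{\left(N \right)} = 2 N \left(26 + N\right)$
$y{\left(V \right)} = -40$ ($y{\left(V \right)} = -40 + 5 \left(V - V\right) = -40 + 5 \cdot 0 = -40 + 0 = -40$)
$d{\left(C,p \right)} = 11 + 8 C p$ ($d{\left(C,p \right)} = 8 C p + 11 = 11 + 8 C p$)
$X = 2187$ ($X = 11 + 8 \left(-17\right) \left(-16\right) = 11 + 2176 = 2187$)
$\sqrt{y{\left(Y{\left(18 \right)} \right)} + X} = \sqrt{-40 + 2187} = \sqrt{2147}$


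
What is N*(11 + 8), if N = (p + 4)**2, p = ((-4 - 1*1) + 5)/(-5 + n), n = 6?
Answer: 304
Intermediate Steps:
p = 0 (p = ((-4 - 1*1) + 5)/(-5 + 6) = ((-4 - 1) + 5)/1 = (-5 + 5)*1 = 0*1 = 0)
N = 16 (N = (0 + 4)**2 = 4**2 = 16)
N*(11 + 8) = 16*(11 + 8) = 16*19 = 304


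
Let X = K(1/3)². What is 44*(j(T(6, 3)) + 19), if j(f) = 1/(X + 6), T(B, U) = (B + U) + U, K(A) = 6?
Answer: 17578/21 ≈ 837.05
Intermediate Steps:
T(B, U) = B + 2*U
X = 36 (X = 6² = 36)
j(f) = 1/42 (j(f) = 1/(36 + 6) = 1/42)
44*(j(T(6, 3)) + 19) = 44*(1/42 + 19) = 44*(799/42) = 17578/21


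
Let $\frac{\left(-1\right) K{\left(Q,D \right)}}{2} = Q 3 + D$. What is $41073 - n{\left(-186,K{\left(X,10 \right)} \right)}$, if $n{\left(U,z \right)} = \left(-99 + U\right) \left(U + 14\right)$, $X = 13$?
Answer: $-7947$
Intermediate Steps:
$K{\left(Q,D \right)} = - 6 Q - 2 D$ ($K{\left(Q,D \right)} = - 2 \left(Q 3 + D\right) = - 2 \left(3 Q + D\right) = - 2 \left(D + 3 Q\right) = - 6 Q - 2 D$)
$n{\left(U,z \right)} = \left(-99 + U\right) \left(14 + U\right)$
$41073 - n{\left(-186,K{\left(X,10 \right)} \right)} = 41073 - \left(-1386 + \left(-186\right)^{2} - -15810\right) = 41073 - \left(-1386 + 34596 + 15810\right) = 41073 - 49020 = -7947$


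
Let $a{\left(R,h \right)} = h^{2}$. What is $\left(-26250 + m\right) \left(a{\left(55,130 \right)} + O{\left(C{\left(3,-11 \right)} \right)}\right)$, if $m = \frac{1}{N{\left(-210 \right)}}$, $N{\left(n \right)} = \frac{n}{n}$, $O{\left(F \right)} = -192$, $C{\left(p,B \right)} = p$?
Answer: $-438568292$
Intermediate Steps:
$N{\left(n \right)} = 1$
$m = 1$ ($m = 1^{-1} = 1$)
$\left(-26250 + m\right) \left(a{\left(55,130 \right)} + O{\left(C{\left(3,-11 \right)} \right)}\right) = \left(-26250 + 1\right) \left(130^{2} - 192\right) = - 26249 \left(16900 - 192\right) = \left(-26249\right) 16708 = -438568292$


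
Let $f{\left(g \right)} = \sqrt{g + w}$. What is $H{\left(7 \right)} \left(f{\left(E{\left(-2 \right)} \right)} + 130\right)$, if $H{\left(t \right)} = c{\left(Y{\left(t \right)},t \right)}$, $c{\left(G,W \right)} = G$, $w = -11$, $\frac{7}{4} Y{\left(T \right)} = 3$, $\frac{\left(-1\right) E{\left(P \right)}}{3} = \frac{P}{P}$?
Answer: $\frac{1560}{7} + \frac{12 i \sqrt{14}}{7} \approx 222.86 + 6.4143 i$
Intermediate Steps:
$E{\left(P \right)} = -3$ ($E{\left(P \right)} = - 3 \frac{P}{P} = \left(-3\right) 1 = -3$)
$Y{\left(T \right)} = \frac{12}{7}$ ($Y{\left(T \right)} = \frac{4}{7} \cdot 3 = \frac{12}{7}$)
$f{\left(g \right)} = \sqrt{-11 + g}$ ($f{\left(g \right)} = \sqrt{g - 11} = \sqrt{-11 + g}$)
$H{\left(t \right)} = \frac{12}{7}$
$H{\left(7 \right)} \left(f{\left(E{\left(-2 \right)} \right)} + 130\right) = \frac{12 \left(\sqrt{-11 - 3} + 130\right)}{7} = \frac{12 \left(\sqrt{-14} + 130\right)}{7} = \frac{12 \left(i \sqrt{14} + 130\right)}{7} = \frac{12 \left(130 + i \sqrt{14}\right)}{7} = \frac{1560}{7} + \frac{12 i \sqrt{14}}{7}$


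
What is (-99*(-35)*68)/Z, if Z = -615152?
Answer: -58905/153788 ≈ -0.38303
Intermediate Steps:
(-99*(-35)*68)/Z = (-99*(-35)*68)/(-615152) = (3465*68)*(-1/615152) = 235620*(-1/615152) = -58905/153788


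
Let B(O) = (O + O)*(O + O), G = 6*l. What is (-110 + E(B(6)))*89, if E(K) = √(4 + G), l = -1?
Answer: -9790 + 89*I*√2 ≈ -9790.0 + 125.86*I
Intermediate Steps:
G = -6 (G = 6*(-1) = -6)
B(O) = 4*O² (B(O) = (2*O)*(2*O) = 4*O²)
E(K) = I*√2 (E(K) = √(4 - 6) = √(-2) = I*√2)
(-110 + E(B(6)))*89 = (-110 + I*√2)*89 = -9790 + 89*I*√2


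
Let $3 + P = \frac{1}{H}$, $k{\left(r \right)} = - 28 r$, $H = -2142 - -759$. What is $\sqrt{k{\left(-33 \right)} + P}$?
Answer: $\frac{\sqrt{1761585186}}{1383} \approx 30.348$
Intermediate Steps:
$H = -1383$ ($H = -2142 + 759 = -1383$)
$P = - \frac{4150}{1383}$ ($P = -3 + \frac{1}{-1383} = -3 - \frac{1}{1383} = - \frac{4150}{1383} \approx -3.0007$)
$\sqrt{k{\left(-33 \right)} + P} = \sqrt{\left(-28\right) \left(-33\right) - \frac{4150}{1383}} = \sqrt{924 - \frac{4150}{1383}} = \sqrt{\frac{1273742}{1383}} = \frac{\sqrt{1761585186}}{1383}$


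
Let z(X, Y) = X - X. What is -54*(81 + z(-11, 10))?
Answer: -4374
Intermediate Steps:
z(X, Y) = 0
-54*(81 + z(-11, 10)) = -54*(81 + 0) = -54*81 = -4374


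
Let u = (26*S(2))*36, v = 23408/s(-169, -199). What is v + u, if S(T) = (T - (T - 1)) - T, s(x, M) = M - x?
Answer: -25744/15 ≈ -1716.3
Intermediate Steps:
S(T) = 1 - T (S(T) = (T - (-1 + T)) - T = (T + (1 - T)) - T = 1 - T)
v = -11704/15 (v = 23408/(-199 - 1*(-169)) = 23408/(-199 + 169) = 23408/(-30) = 23408*(-1/30) = -11704/15 ≈ -780.27)
u = -936 (u = (26*(1 - 1*2))*36 = (26*(1 - 2))*36 = (26*(-1))*36 = -26*36 = -936)
v + u = -11704/15 - 936 = -25744/15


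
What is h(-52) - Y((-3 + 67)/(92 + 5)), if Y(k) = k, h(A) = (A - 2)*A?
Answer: 272312/97 ≈ 2807.3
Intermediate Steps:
h(A) = A*(-2 + A) (h(A) = (-2 + A)*A = A*(-2 + A))
h(-52) - Y((-3 + 67)/(92 + 5)) = -52*(-2 - 52) - (-3 + 67)/(92 + 5) = -52*(-54) - 64/97 = 2808 - 64/97 = 272312/97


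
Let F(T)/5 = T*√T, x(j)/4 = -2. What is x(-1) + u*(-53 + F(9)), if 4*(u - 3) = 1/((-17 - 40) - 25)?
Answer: 951/4 ≈ 237.75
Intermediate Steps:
x(j) = -8 (x(j) = 4*(-2) = -8)
F(T) = 5*T^(3/2) (F(T) = 5*(T*√T) = 5*T^(3/2))
u = 983/328 (u = 3 + 1/(4*((-17 - 40) - 25)) = 3 + 1/(4*(-57 - 25)) = 3 + (¼)/(-82) = 3 + (¼)*(-1/82) = 3 - 1/328 = 983/328 ≈ 2.9970)
x(-1) + u*(-53 + F(9)) = -8 + 983*(-53 + 5*9^(3/2))/328 = -8 + 983*(-53 + 5*27)/328 = -8 + 983*(-53 + 135)/328 = -8 + (983/328)*82 = -8 + 983/4 = 951/4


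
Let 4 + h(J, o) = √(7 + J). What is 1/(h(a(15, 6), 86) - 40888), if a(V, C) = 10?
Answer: -40892/1672155647 - √17/1672155647 ≈ -2.4457e-5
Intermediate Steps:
h(J, o) = -4 + √(7 + J)
1/(h(a(15, 6), 86) - 40888) = 1/((-4 + √(7 + 10)) - 40888) = 1/((-4 + √17) - 40888) = 1/(-40892 + √17)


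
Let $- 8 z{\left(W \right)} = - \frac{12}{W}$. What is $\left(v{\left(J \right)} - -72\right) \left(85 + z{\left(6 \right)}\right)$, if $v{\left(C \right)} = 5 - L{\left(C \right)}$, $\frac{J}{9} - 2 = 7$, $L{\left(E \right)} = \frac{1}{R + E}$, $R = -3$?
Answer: $\frac{2047705}{312} \approx 6563.2$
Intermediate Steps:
$z{\left(W \right)} = \frac{3}{2 W}$ ($z{\left(W \right)} = - \frac{\left(-12\right) \frac{1}{W}}{8} = \frac{3}{2 W}$)
$L{\left(E \right)} = \frac{1}{-3 + E}$
$J = 81$ ($J = 18 + 9 \cdot 7 = 18 + 63 = 81$)
$v{\left(C \right)} = 5 - \frac{1}{-3 + C}$
$\left(v{\left(J \right)} - -72\right) \left(85 + z{\left(6 \right)}\right) = \left(\frac{-16 + 5 \cdot 81}{-3 + 81} - -72\right) \left(85 + \frac{3}{2 \cdot 6}\right) = \left(\frac{-16 + 405}{78} + 72\right) \left(85 + \frac{3}{2} \cdot \frac{1}{6}\right) = \left(\frac{1}{78} \cdot 389 + 72\right) \left(85 + \frac{1}{4}\right) = \left(\frac{389}{78} + 72\right) \frac{341}{4} = \frac{6005}{78} \cdot \frac{341}{4} = \frac{2047705}{312}$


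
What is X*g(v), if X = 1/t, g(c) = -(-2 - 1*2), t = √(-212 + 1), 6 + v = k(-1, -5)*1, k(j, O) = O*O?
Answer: -4*I*√211/211 ≈ -0.27537*I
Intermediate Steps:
k(j, O) = O²
v = 19 (v = -6 + (-5)²*1 = -6 + 25*1 = -6 + 25 = 19)
t = I*√211 (t = √(-211) = I*√211 ≈ 14.526*I)
g(c) = 4 (g(c) = -(-2 - 2) = -1*(-4) = 4)
X = -I*√211/211 (X = 1/(I*√211) = -I*√211/211 ≈ -0.068843*I)
X*g(v) = -I*√211/211*4 = -4*I*√211/211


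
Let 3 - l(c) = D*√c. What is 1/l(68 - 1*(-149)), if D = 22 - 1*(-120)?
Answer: -3/4375579 - 142*√217/4375579 ≈ -0.00047875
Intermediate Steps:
D = 142 (D = 22 + 120 = 142)
l(c) = 3 - 142*√c
1/l(68 - 1*(-149)) = 1/(3 - 142*√(68 - 1*(-149))) = 1/(3 - 142*√(68 + 149)) = 1/(3 - 142*√217)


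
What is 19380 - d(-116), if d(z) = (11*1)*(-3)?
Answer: 19413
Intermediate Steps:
d(z) = -33 (d(z) = 11*(-3) = -33)
19380 - d(-116) = 19380 - 1*(-33) = 19380 + 33 = 19413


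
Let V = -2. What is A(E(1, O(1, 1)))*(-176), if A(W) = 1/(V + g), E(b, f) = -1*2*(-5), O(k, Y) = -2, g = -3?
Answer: 176/5 ≈ 35.200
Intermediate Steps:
E(b, f) = 10 (E(b, f) = -2*(-5) = 10)
A(W) = -⅕ (A(W) = 1/(-2 - 3) = 1/(-5) = -⅕)
A(E(1, O(1, 1)))*(-176) = -⅕*(-176) = 176/5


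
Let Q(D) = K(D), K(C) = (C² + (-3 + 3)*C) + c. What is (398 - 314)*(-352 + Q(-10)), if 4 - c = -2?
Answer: -20664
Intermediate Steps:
c = 6 (c = 4 - 1*(-2) = 4 + 2 = 6)
K(C) = 6 + C² (K(C) = (C² + (-3 + 3)*C) + 6 = (C² + 0*C) + 6 = (C² + 0) + 6 = C² + 6 = 6 + C²)
Q(D) = 6 + D²
(398 - 314)*(-352 + Q(-10)) = (398 - 314)*(-352 + (6 + (-10)²)) = 84*(-352 + (6 + 100)) = 84*(-352 + 106) = 84*(-246) = -20664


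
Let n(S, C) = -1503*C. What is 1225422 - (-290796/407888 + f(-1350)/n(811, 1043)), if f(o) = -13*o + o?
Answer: 21765449776875423/17761584932 ≈ 1.2254e+6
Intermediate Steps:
f(o) = -12*o
1225422 - (-290796/407888 + f(-1350)/n(811, 1043)) = 1225422 - (-290796/407888 + (-12*(-1350))/((-1503*1043))) = 1225422 - (-290796*1/407888 + 16200/(-1567629)) = 1225422 - (-72699/101972 + 16200*(-1/1567629)) = 1225422 - (-72699/101972 - 1800/174181) = 1225422 - 1*(-12846334119/17761584932) = 1225422 + 12846334119/17761584932 = 21765449776875423/17761584932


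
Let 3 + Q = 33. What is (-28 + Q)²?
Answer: 4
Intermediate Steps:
Q = 30 (Q = -3 + 33 = 30)
(-28 + Q)² = (-28 + 30)² = 2² = 4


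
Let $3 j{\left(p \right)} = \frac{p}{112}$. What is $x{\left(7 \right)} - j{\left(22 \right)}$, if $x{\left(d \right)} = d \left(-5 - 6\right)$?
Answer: $- \frac{12947}{168} \approx -77.065$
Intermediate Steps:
$j{\left(p \right)} = \frac{p}{336}$ ($j{\left(p \right)} = \frac{p \frac{1}{112}}{3} = \frac{\frac{1}{112} p}{3} = \frac{p}{336}$)
$x{\left(d \right)} = - 11 d$ ($x{\left(d \right)} = d \left(-11\right) = - 11 d$)
$x{\left(7 \right)} - j{\left(22 \right)} = \left(-11\right) 7 - \frac{1}{336} \cdot 22 = -77 - \frac{11}{168} = - \frac{12947}{168}$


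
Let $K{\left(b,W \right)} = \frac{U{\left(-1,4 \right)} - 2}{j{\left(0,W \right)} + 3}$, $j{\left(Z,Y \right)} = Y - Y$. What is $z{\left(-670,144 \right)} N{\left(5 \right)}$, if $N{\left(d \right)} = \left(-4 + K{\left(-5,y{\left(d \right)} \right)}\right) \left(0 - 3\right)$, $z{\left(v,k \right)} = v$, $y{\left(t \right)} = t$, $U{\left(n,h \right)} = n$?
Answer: $-10050$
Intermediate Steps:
$j{\left(Z,Y \right)} = 0$
$K{\left(b,W \right)} = -1$ ($K{\left(b,W \right)} = \frac{-1 - 2}{0 + 3} = - \frac{3}{3} = \left(-3\right) \frac{1}{3} = -1$)
$N{\left(d \right)} = 15$ ($N{\left(d \right)} = \left(-4 - 1\right) \left(0 - 3\right) = \left(-5\right) \left(-3\right) = 15$)
$z{\left(-670,144 \right)} N{\left(5 \right)} = \left(-670\right) 15 = -10050$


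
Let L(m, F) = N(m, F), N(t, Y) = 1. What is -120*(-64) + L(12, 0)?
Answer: 7681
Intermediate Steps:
L(m, F) = 1
-120*(-64) + L(12, 0) = -120*(-64) + 1 = 7680 + 1 = 7681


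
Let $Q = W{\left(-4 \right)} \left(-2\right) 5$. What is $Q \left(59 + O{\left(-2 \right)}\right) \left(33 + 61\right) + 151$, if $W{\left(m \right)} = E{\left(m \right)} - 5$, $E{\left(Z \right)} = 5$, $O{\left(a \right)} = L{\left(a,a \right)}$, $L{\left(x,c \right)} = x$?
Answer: $151$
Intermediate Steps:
$O{\left(a \right)} = a$
$W{\left(m \right)} = 0$ ($W{\left(m \right)} = 5 - 5 = 0$)
$Q = 0$ ($Q = 0 \left(-2\right) 5 = 0 \cdot 5 = 0$)
$Q \left(59 + O{\left(-2 \right)}\right) \left(33 + 61\right) + 151 = 0 \left(59 - 2\right) \left(33 + 61\right) + 151 = 0 \cdot 57 \cdot 94 + 151 = 0 \cdot 5358 + 151 = 0 + 151 = 151$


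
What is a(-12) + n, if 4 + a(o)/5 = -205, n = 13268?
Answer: 12223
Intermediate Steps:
a(o) = -1045 (a(o) = -20 + 5*(-205) = -20 - 1025 = -1045)
a(-12) + n = -1045 + 13268 = 12223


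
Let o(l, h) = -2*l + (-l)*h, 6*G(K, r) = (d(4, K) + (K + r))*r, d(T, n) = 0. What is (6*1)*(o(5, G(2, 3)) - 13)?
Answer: -213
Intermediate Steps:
G(K, r) = r*(K + r)/6 (G(K, r) = ((0 + (K + r))*r)/6 = ((K + r)*r)/6 = (r*(K + r))/6 = r*(K + r)/6)
o(l, h) = -2*l - h*l
(6*1)*(o(5, G(2, 3)) - 13) = (6*1)*(-1*5*(2 + (1/6)*3*(2 + 3)) - 13) = 6*(-1*5*(2 + (1/6)*3*5) - 13) = 6*(-1*5*(2 + 5/2) - 13) = 6*(-1*5*9/2 - 13) = 6*(-45/2 - 13) = 6*(-71/2) = -213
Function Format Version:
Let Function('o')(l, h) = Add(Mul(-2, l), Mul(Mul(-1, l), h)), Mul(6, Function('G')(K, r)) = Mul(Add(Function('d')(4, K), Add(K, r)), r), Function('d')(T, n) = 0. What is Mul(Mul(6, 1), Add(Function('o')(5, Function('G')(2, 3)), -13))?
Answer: -213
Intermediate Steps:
Function('G')(K, r) = Mul(Rational(1, 6), r, Add(K, r)) (Function('G')(K, r) = Mul(Rational(1, 6), Mul(Add(0, Add(K, r)), r)) = Mul(Rational(1, 6), Mul(Add(K, r), r)) = Mul(Rational(1, 6), Mul(r, Add(K, r))) = Mul(Rational(1, 6), r, Add(K, r)))
Function('o')(l, h) = Add(Mul(-2, l), Mul(-1, h, l))
Mul(Mul(6, 1), Add(Function('o')(5, Function('G')(2, 3)), -13)) = Mul(Mul(6, 1), Add(Mul(-1, 5, Add(2, Mul(Rational(1, 6), 3, Add(2, 3)))), -13)) = Mul(6, Add(Mul(-1, 5, Add(2, Mul(Rational(1, 6), 3, 5))), -13)) = Mul(6, Add(Mul(-1, 5, Add(2, Rational(5, 2))), -13)) = Mul(6, Add(Mul(-1, 5, Rational(9, 2)), -13)) = Mul(6, Add(Rational(-45, 2), -13)) = Mul(6, Rational(-71, 2)) = -213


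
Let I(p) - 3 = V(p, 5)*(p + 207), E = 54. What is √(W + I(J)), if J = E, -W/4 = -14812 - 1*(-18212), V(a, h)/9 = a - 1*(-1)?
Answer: √115598 ≈ 340.00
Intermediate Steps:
V(a, h) = 9 + 9*a (V(a, h) = 9*(a - 1*(-1)) = 9*(a + 1) = 9*(1 + a) = 9 + 9*a)
W = -13600 (W = -4*(-14812 - 1*(-18212)) = -4*(-14812 + 18212) = -4*3400 = -13600)
J = 54
I(p) = 3 + (9 + 9*p)*(207 + p) (I(p) = 3 + (9 + 9*p)*(p + 207) = 3 + (9 + 9*p)*(207 + p))
√(W + I(J)) = √(-13600 + (1866 + 9*54² + 1872*54)) = √(-13600 + (1866 + 9*2916 + 101088)) = √(-13600 + (1866 + 26244 + 101088)) = √(-13600 + 129198) = √115598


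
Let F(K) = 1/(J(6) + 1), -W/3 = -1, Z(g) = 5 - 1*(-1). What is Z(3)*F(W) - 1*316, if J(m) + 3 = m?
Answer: -629/2 ≈ -314.50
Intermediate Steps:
Z(g) = 6 (Z(g) = 5 + 1 = 6)
J(m) = -3 + m
W = 3 (W = -3*(-1) = 3)
F(K) = ¼ (F(K) = 1/((-3 + 6) + 1) = 1/(3 + 1) = 1/4 = ¼)
Z(3)*F(W) - 1*316 = 6*(¼) - 1*316 = 3/2 - 316 = -629/2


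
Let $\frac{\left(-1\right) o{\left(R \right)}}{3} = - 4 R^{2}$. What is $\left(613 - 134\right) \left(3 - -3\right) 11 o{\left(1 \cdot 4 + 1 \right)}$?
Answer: $9484200$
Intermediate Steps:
$o{\left(R \right)} = 12 R^{2}$ ($o{\left(R \right)} = - 3 \left(- 4 R^{2}\right) = 12 R^{2}$)
$\left(613 - 134\right) \left(3 - -3\right) 11 o{\left(1 \cdot 4 + 1 \right)} = \left(613 - 134\right) \left(3 - -3\right) 11 \cdot 12 \left(1 \cdot 4 + 1\right)^{2} = 479 \left(3 + 3\right) 11 \cdot 12 \left(4 + 1\right)^{2} = 479 \cdot 6 \cdot 11 \cdot 12 \cdot 5^{2} = 479 \cdot 66 \cdot 12 \cdot 25 = 479 \cdot 66 \cdot 300 = 479 \cdot 19800 = 9484200$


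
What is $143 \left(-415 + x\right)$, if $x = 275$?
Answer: $-20020$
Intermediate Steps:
$143 \left(-415 + x\right) = 143 \left(-415 + 275\right) = 143 \left(-140\right) = -20020$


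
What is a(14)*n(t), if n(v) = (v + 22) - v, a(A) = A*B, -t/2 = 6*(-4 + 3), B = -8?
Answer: -2464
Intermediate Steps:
t = 12 (t = -12*(-4 + 3) = -12*(-1) = -2*(-6) = 12)
a(A) = -8*A (a(A) = A*(-8) = -8*A)
n(v) = 22 (n(v) = (22 + v) - v = 22)
a(14)*n(t) = -8*14*22 = -112*22 = -2464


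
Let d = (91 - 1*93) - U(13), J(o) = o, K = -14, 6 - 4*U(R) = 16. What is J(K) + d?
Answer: -27/2 ≈ -13.500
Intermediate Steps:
U(R) = -5/2 (U(R) = 3/2 - ¼*16 = 3/2 - 4 = -5/2)
d = ½ (d = (91 - 1*93) - 1*(-5/2) = (91 - 93) + 5/2 = -2 + 5/2 = ½ ≈ 0.50000)
J(K) + d = -14 + ½ = -27/2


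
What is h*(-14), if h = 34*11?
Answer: -5236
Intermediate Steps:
h = 374
h*(-14) = 374*(-14) = -5236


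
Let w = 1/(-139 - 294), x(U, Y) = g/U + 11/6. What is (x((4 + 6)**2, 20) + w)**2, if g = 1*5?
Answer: 2388179161/674960400 ≈ 3.5382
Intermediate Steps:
g = 5
x(U, Y) = 11/6 + 5/U (x(U, Y) = 5/U + 11/6 = 11/6 + 5/U)
w = -1/433 (w = 1/(-433) = -1/433 ≈ -0.0023095)
(x((4 + 6)**2, 20) + w)**2 = ((11/6 + 5/((4 + 6)**2)) - 1/433)**2 = ((11/6 + 5/(10**2)) - 1/433)**2 = ((11/6 + 5/100) - 1/433)**2 = ((11/6 + 5*(1/100)) - 1/433)**2 = ((11/6 + 1/20) - 1/433)**2 = (113/60 - 1/433)**2 = (48869/25980)**2 = 2388179161/674960400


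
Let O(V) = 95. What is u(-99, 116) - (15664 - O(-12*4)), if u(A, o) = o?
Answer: -15453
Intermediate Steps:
u(-99, 116) - (15664 - O(-12*4)) = 116 - (15664 - 1*95) = 116 - (15664 - 95) = 116 - 1*15569 = 116 - 15569 = -15453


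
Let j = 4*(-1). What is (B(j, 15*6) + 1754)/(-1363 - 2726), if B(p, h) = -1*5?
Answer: -583/1363 ≈ -0.42773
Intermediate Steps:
j = -4
B(p, h) = -5
(B(j, 15*6) + 1754)/(-1363 - 2726) = (-5 + 1754)/(-1363 - 2726) = 1749/(-4089) = 1749*(-1/4089) = -583/1363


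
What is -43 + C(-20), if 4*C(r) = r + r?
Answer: -53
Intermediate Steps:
C(r) = r/2 (C(r) = (r + r)/4 = (2*r)/4 = r/2)
-43 + C(-20) = -43 + (½)*(-20) = -43 - 10 = -53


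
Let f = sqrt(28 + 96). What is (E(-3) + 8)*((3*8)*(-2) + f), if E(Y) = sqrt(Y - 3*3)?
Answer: -4*(4 + I*sqrt(3))*(24 - sqrt(31)) ≈ -294.92 - 127.7*I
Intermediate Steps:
E(Y) = sqrt(-9 + Y) (E(Y) = sqrt(Y - 9) = sqrt(-9 + Y))
f = 2*sqrt(31) (f = sqrt(124) = 2*sqrt(31) ≈ 11.136)
(E(-3) + 8)*((3*8)*(-2) + f) = (sqrt(-9 - 3) + 8)*((3*8)*(-2) + 2*sqrt(31)) = (sqrt(-12) + 8)*(24*(-2) + 2*sqrt(31)) = (2*I*sqrt(3) + 8)*(-48 + 2*sqrt(31)) = (8 + 2*I*sqrt(3))*(-48 + 2*sqrt(31)) = (-48 + 2*sqrt(31))*(8 + 2*I*sqrt(3))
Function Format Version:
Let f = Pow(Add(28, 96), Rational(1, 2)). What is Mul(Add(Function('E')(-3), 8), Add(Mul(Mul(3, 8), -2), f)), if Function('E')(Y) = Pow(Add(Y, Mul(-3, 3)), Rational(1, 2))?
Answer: Mul(-4, Add(4, Mul(I, Pow(3, Rational(1, 2)))), Add(24, Mul(-1, Pow(31, Rational(1, 2))))) ≈ Add(-294.92, Mul(-127.70, I))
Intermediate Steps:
Function('E')(Y) = Pow(Add(-9, Y), Rational(1, 2)) (Function('E')(Y) = Pow(Add(Y, -9), Rational(1, 2)) = Pow(Add(-9, Y), Rational(1, 2)))
f = Mul(2, Pow(31, Rational(1, 2))) (f = Pow(124, Rational(1, 2)) = Mul(2, Pow(31, Rational(1, 2))) ≈ 11.136)
Mul(Add(Function('E')(-3), 8), Add(Mul(Mul(3, 8), -2), f)) = Mul(Add(Pow(Add(-9, -3), Rational(1, 2)), 8), Add(Mul(Mul(3, 8), -2), Mul(2, Pow(31, Rational(1, 2))))) = Mul(Add(Pow(-12, Rational(1, 2)), 8), Add(Mul(24, -2), Mul(2, Pow(31, Rational(1, 2))))) = Mul(Add(Mul(2, I, Pow(3, Rational(1, 2))), 8), Add(-48, Mul(2, Pow(31, Rational(1, 2))))) = Mul(Add(8, Mul(2, I, Pow(3, Rational(1, 2)))), Add(-48, Mul(2, Pow(31, Rational(1, 2))))) = Mul(Add(-48, Mul(2, Pow(31, Rational(1, 2)))), Add(8, Mul(2, I, Pow(3, Rational(1, 2)))))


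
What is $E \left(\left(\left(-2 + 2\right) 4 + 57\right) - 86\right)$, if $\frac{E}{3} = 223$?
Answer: $-19401$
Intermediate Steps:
$E = 669$ ($E = 3 \cdot 223 = 669$)
$E \left(\left(\left(-2 + 2\right) 4 + 57\right) - 86\right) = 669 \left(\left(\left(-2 + 2\right) 4 + 57\right) - 86\right) = 669 \left(\left(0 \cdot 4 + 57\right) - 86\right) = 669 \left(\left(0 + 57\right) - 86\right) = 669 \left(57 - 86\right) = 669 \left(-29\right) = -19401$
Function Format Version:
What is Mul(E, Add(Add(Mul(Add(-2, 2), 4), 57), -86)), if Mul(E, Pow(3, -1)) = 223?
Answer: -19401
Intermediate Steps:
E = 669 (E = Mul(3, 223) = 669)
Mul(E, Add(Add(Mul(Add(-2, 2), 4), 57), -86)) = Mul(669, Add(Add(Mul(Add(-2, 2), 4), 57), -86)) = Mul(669, Add(Add(Mul(0, 4), 57), -86)) = Mul(669, Add(Add(0, 57), -86)) = Mul(669, Add(57, -86)) = Mul(669, -29) = -19401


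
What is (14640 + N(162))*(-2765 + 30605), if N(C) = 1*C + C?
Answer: 416597760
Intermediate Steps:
N(C) = 2*C (N(C) = C + C = 2*C)
(14640 + N(162))*(-2765 + 30605) = (14640 + 2*162)*(-2765 + 30605) = (14640 + 324)*27840 = 14964*27840 = 416597760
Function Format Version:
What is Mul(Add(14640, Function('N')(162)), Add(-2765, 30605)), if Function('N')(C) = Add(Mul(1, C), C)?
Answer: 416597760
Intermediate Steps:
Function('N')(C) = Mul(2, C) (Function('N')(C) = Add(C, C) = Mul(2, C))
Mul(Add(14640, Function('N')(162)), Add(-2765, 30605)) = Mul(Add(14640, Mul(2, 162)), Add(-2765, 30605)) = Mul(Add(14640, 324), 27840) = Mul(14964, 27840) = 416597760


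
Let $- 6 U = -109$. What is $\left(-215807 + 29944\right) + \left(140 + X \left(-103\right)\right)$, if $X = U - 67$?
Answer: $- \frac{1084159}{6} \approx -1.8069 \cdot 10^{5}$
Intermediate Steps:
$U = \frac{109}{6}$ ($U = \left(- \frac{1}{6}\right) \left(-109\right) = \frac{109}{6} \approx 18.167$)
$X = - \frac{293}{6}$ ($X = \frac{109}{6} - 67 = - \frac{293}{6} \approx -48.833$)
$\left(-215807 + 29944\right) + \left(140 + X \left(-103\right)\right) = \left(-215807 + 29944\right) + \left(140 - - \frac{30179}{6}\right) = -185863 + \left(140 + \frac{30179}{6}\right) = -185863 + \frac{31019}{6} = - \frac{1084159}{6}$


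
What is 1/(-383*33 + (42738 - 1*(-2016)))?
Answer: 1/32115 ≈ 3.1138e-5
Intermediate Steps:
1/(-383*33 + (42738 - 1*(-2016))) = 1/(-12639 + (42738 + 2016)) = 1/(-12639 + 44754) = 1/32115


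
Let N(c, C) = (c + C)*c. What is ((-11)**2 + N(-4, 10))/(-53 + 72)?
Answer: 97/19 ≈ 5.1053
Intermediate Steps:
N(c, C) = c*(C + c) (N(c, C) = (C + c)*c = c*(C + c))
((-11)**2 + N(-4, 10))/(-53 + 72) = ((-11)**2 - 4*(10 - 4))/(-53 + 72) = (121 - 4*6)/19 = (121 - 24)*(1/19) = 97*(1/19) = 97/19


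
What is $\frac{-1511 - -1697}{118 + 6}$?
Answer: $\frac{3}{2} \approx 1.5$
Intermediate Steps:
$\frac{-1511 - -1697}{118 + 6} = \frac{-1511 + 1697}{124} = 186 \cdot \frac{1}{124} = \frac{3}{2}$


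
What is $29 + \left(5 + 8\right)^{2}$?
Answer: $198$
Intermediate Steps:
$29 + \left(5 + 8\right)^{2} = 29 + 13^{2} = 29 + 169 = 198$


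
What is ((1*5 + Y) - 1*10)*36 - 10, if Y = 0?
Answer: -190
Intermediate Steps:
((1*5 + Y) - 1*10)*36 - 10 = ((1*5 + 0) - 1*10)*36 - 10 = ((5 + 0) - 10)*36 - 10 = (5 - 10)*36 - 10 = -5*36 - 10 = -180 - 10 = -190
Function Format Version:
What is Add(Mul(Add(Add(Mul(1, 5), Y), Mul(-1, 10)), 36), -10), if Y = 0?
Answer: -190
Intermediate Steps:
Add(Mul(Add(Add(Mul(1, 5), Y), Mul(-1, 10)), 36), -10) = Add(Mul(Add(Add(Mul(1, 5), 0), Mul(-1, 10)), 36), -10) = Add(Mul(Add(Add(5, 0), -10), 36), -10) = Add(Mul(Add(5, -10), 36), -10) = Add(Mul(-5, 36), -10) = Add(-180, -10) = -190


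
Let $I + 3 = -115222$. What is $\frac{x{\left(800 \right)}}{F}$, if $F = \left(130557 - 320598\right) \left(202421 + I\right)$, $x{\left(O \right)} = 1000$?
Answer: $- \frac{250}{4142703759} \approx -6.0347 \cdot 10^{-8}$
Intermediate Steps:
$I = -115225$ ($I = -3 - 115222 = -115225$)
$F = -16570815036$ ($F = \left(130557 - 320598\right) \left(202421 - 115225\right) = \left(-190041\right) 87196 = -16570815036$)
$\frac{x{\left(800 \right)}}{F} = \frac{1000}{-16570815036} = 1000 \left(- \frac{1}{16570815036}\right) = - \frac{250}{4142703759}$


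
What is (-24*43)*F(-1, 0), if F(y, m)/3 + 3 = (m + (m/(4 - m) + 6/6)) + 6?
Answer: -12384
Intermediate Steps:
F(y, m) = 12 + 3*m + 3*m/(4 - m) (F(y, m) = -9 + 3*((m + (m/(4 - m) + 6/6)) + 6) = -9 + 3*((m + (m/(4 - m) + 6*(⅙))) + 6) = -9 + 3*((m + (m/(4 - m) + 1)) + 6) = -9 + 3*((m + (1 + m/(4 - m))) + 6) = -9 + 3*((1 + m + m/(4 - m)) + 6) = -9 + 3*(7 + m + m/(4 - m)) = -9 + (21 + 3*m + 3*m/(4 - m)) = 12 + 3*m + 3*m/(4 - m))
(-24*43)*F(-1, 0) = (-24*43)*(3*(-16 + 0² - 1*0)/(-4 + 0)) = -3096*(-16 + 0 + 0)/(-4) = -3096*(-1)*(-16)/4 = -1032*12 = -12384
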